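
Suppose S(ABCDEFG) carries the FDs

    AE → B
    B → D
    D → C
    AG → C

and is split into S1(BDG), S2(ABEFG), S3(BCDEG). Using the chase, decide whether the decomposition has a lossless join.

Chase test. Columns are ABCDEFG; row i has aⱼ where attribute j ∈ Si, else bᵢⱼ.
Initial tableau (one row per fragment):
  row 1: b11 a2 b13 a4 b15 b16 a7
  row 2: a1 a2 b23 b24 a5 a6 a7
  row 3: b31 a2 a3 a4 a5 b36 a7
Rows 1 and 2 agree on B; apply B→D and equate their D entries.
Rows 1 and 2 agree on D; apply D→C and equate their C entries.
Rows 1 and 3 agree on D; apply D→C and equate their C entries.
Row 2 is now all distinguished symbols — the join is lossless.

Yes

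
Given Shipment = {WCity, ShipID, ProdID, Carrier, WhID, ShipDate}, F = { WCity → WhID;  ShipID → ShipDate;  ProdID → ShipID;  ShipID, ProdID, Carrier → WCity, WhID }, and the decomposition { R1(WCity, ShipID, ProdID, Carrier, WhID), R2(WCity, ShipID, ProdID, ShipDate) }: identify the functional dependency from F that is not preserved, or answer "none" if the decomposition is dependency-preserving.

WCity → WhID lies within R1.
ShipID → ShipDate lies within R2.
ProdID → ShipID lies within R1.
ShipID, ProdID, Carrier → WCity, WhID lies within R1.
Every dependency is enforceable on the fragments, so the decomposition is dependency-preserving.

none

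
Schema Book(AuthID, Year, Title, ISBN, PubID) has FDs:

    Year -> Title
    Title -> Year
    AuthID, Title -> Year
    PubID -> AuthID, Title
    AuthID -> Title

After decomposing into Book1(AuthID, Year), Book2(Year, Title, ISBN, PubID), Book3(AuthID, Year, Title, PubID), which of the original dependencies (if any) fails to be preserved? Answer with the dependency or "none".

Year → Title lies within Book2.
Title → Year lies within Book2.
AuthID, Title → Year lies within Book3.
PubID → AuthID, Title lies within Book3.
AuthID → Title lies within Book3.
Every dependency is enforceable on the fragments, so the decomposition is dependency-preserving.

none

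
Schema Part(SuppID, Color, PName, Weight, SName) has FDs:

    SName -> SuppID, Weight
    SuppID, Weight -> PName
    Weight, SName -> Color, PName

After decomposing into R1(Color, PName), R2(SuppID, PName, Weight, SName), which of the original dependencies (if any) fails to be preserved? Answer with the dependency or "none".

Check Weight, SName → Color, PName: no single fragment contains all of {Color, PName, Weight, SName}, and the restricted closure of {Weight, SName} across the fragments never reaches {Color, PName}.
SName → SuppID, Weight is preserved.
SuppID, Weight → PName is preserved.

Weight, SName -> Color, PName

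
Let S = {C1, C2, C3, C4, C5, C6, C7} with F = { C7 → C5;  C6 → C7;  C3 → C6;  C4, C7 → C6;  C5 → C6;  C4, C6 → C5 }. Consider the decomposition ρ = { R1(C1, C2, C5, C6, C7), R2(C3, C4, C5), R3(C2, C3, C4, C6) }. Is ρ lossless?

No

Chase test. Columns are C1, C2, C3, C4, C5, C6, C7; row i has aⱼ where attribute j ∈ Ri, else bᵢⱼ.
Initial tableau (one row per fragment):
  row 1: a1 a2 b13 b14 a5 a6 a7
  row 2: b21 b22 a3 a4 a5 b26 b27
  row 3: b31 a2 a3 a4 b35 a6 b37
Rows 1 and 3 agree on C6; apply C6→C7 and equate their C7 entries.
Rows 2 and 3 agree on C3; apply C3→C6 and equate their C6 entries.
Rows 2 and 3 agree on C4, C6; apply C4, C6→C5 and equate their C5 entries.
Rows 1 and 2 agree on C6; apply C6→C7 and equate their C7 entries.
No row becomes fully distinguished — the join is lossy.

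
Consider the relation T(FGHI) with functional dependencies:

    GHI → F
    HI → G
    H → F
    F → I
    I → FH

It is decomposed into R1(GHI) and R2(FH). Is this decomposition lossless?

Common attributes: R1 ∩ R2 = {H}.
Closure of {H}: H → F applies, adding F; F → I applies, adding I; HI → G applies, adding G. So (H)⁺ = {FGHI}.
This closure contains every attribute of R1, so R1 ∩ R2 → R1. The join is lossless.

Yes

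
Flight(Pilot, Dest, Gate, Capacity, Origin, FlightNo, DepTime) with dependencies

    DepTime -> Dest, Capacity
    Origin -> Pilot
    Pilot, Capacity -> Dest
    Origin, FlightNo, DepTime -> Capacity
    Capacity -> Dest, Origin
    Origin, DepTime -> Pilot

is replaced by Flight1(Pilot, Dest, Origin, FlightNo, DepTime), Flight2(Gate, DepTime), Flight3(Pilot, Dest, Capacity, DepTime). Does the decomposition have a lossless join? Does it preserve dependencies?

lossy and not dependency-preserving

Lossless test (chase): Rows 1 and 2 agree on DepTime; apply DepTime→Dest, Capacity and equate their Dest, Capacity entries. Rows 1 and 3 agree on DepTime; apply DepTime→Dest, Capacity and equate their Dest, Capacity entries. Rows 1 and 2 agree on Capacity; apply Capacity→Dest, Origin and equate their Dest, Origin entries. Rows 1 and 3 agree on Capacity; apply Capacity→Dest, Origin and equate their Dest, Origin entries. Rows 1 and 2 agree on Origin, DepTime; apply Origin, DepTime→Pilot and equate their Pilot entries. No row becomes fully distinguished — the join is lossy.
Dependency preservation: the restricted closure of {Capacity} across the fragments never reaches {Dest, Origin}, so Capacity → Dest, Origin cannot be enforced without a join — not preserved.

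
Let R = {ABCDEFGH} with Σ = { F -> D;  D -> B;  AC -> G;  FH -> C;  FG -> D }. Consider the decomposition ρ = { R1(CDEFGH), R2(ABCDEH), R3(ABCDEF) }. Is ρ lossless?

No

Chase test. Columns are ABCDEFGH; row i has aⱼ where attribute j ∈ Ri, else bᵢⱼ.
Initial tableau (one row per fragment):
  row 1: b11 b12 a3 a4 a5 a6 a7 a8
  row 2: a1 a2 a3 a4 a5 b26 b27 a8
  row 3: a1 a2 a3 a4 a5 a6 b37 b38
Rows 1 and 2 agree on D; apply D→B and equate their B entries.
Rows 2 and 3 agree on AC; apply AC→G and equate their G entries.
No row becomes fully distinguished — the join is lossy.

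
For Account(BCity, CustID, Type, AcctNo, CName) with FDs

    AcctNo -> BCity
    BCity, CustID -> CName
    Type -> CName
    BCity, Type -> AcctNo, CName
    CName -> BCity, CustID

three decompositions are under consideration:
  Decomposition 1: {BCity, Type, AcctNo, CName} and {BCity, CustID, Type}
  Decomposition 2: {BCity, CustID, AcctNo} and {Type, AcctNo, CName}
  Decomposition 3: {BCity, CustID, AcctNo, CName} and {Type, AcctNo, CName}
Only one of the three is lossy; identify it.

Decomposition 1: common = {BCity, Type}, closure = {BCity, CustID, Type, AcctNo, CName} → lossless.
Decomposition 2: common = {AcctNo}, closure = {BCity, AcctNo} → lossy.
Decomposition 3: common = {AcctNo, CName}, closure = {BCity, CustID, AcctNo, CName} → lossless.

Decomposition 2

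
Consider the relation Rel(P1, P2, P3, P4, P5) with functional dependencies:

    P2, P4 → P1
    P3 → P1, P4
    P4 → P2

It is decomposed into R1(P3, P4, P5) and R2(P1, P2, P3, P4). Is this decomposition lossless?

Common attributes: R1 ∩ R2 = {P3, P4}.
Closure of {P3, P4}: P3 → P1, P4 applies, adding P1; P4 → P2 applies, adding P2. So (P3, P4)⁺ = {P1, P2, P3, P4}.
This closure contains every attribute of R2, so R1 ∩ R2 → R2. The join is lossless.

Yes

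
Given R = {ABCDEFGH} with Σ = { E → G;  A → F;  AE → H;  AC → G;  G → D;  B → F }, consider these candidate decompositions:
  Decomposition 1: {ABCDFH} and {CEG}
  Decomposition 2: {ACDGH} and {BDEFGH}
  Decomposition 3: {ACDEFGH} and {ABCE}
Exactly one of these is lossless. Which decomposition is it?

Decomposition 1: common = {C}, closure = {C} → lossy.
Decomposition 2: common = {DGH}, closure = {DGH} → lossy.
Decomposition 3: common = {ACE}, closure = {ACDEFGH} → lossless.

Decomposition 3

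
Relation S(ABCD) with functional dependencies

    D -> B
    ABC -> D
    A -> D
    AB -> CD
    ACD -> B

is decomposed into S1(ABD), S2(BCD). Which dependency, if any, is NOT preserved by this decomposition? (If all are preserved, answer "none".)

AB -> CD

Check AB → CD: no single fragment contains all of {ABCD}, and the restricted closure of {AB} across the fragments never reaches {CD}.
D → B is preserved.
ABC → D is preserved.
A → D is preserved.
ACD → B is preserved.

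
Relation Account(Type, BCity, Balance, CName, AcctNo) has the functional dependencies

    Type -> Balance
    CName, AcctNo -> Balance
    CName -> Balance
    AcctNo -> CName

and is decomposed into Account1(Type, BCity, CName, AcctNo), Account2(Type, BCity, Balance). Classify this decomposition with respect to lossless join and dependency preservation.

lossless but not dependency-preserving

Lossless test: (Type, BCity)⁺ = {Type, BCity, Balance}, which contains all of one fragment — lossless.
Dependency preservation: the restricted closure of {CName, AcctNo} across the fragments never reaches {Balance}, so CName, AcctNo → Balance cannot be enforced without a join — not preserved.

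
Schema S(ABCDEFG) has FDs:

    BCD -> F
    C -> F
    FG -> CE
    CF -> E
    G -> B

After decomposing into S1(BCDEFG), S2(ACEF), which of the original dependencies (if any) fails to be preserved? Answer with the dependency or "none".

none

BCD → F lies within S1.
C → F lies within S1.
FG → CE lies within S1.
CF → E lies within S1.
G → B lies within S1.
Every dependency is enforceable on the fragments, so the decomposition is dependency-preserving.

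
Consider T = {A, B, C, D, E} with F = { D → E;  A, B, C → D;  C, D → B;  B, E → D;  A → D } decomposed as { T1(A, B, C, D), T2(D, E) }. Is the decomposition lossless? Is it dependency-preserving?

Lossless test: (D)⁺ = {D, E}, which contains all of one fragment — lossless.
Dependency preservation: the restricted closure of {B, E} across the fragments never reaches {D}, so B, E → D cannot be enforced without a join — not preserved.

lossless but not dependency-preserving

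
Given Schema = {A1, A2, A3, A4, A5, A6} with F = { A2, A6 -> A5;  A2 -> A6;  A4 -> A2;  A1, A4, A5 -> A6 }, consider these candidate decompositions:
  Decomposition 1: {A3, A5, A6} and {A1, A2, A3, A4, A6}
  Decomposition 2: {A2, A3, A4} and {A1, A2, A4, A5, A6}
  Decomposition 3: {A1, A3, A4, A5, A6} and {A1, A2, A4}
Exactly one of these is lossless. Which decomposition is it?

Decomposition 1: common = {A3, A6}, closure = {A3, A6} → lossy.
Decomposition 2: common = {A2, A4}, closure = {A2, A4, A5, A6} → lossy.
Decomposition 3: common = {A1, A4}, closure = {A1, A2, A4, A5, A6} → lossless.

Decomposition 3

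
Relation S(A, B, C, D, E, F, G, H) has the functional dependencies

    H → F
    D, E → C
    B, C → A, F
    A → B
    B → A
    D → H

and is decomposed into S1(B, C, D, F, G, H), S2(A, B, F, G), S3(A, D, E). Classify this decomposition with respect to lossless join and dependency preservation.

Lossless test (chase): Rows 2 and 3 agree on A; apply A→B and equate their B entries. Rows 1 and 2 agree on B; apply B→A and equate their A entries. Rows 1 and 3 agree on D; apply D→H and equate their H entries. Rows 1 and 3 agree on H; apply H→F and equate their F entries. No row becomes fully distinguished — the join is lossy.
Dependency preservation: the restricted closure of {D, E} across the fragments never reaches {C}, so D, E → C cannot be enforced without a join — not preserved.

lossy and not dependency-preserving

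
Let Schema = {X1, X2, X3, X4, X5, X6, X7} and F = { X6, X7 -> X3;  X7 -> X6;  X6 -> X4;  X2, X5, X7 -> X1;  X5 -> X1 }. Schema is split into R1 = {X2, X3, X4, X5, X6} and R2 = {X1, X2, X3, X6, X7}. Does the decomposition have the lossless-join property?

No

Common attributes: R1 ∩ R2 = {X2, X3, X6}.
Closure of {X2, X3, X6}: X6 → X4 applies, adding X4. So (X2, X3, X6)⁺ = {X2, X3, X4, X6}.
The closure contains neither all of R1 = {X2, X3, X4, X5, X6} nor all of R2 = {X1, X2, X3, X6, X7}, so the common attributes are not a superkey of either fragment. The join is lossy.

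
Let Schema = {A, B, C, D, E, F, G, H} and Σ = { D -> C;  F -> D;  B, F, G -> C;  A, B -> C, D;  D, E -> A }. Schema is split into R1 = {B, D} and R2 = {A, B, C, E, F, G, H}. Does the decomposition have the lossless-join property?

No

Common attributes: R1 ∩ R2 = {B}.
No dependency enlarges {B}, so (B)⁺ = {B}.
The closure contains neither all of R1 = {B, D} nor all of R2 = {A, B, C, E, F, G, H}, so the common attributes are not a superkey of either fragment. The join is lossy.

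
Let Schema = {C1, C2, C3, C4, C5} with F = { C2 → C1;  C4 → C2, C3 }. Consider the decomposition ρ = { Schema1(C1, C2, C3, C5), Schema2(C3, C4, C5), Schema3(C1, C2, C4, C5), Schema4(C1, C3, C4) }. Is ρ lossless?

Yes

Chase test. Columns are C1, C2, C3, C4, C5; row i has aⱼ where attribute j ∈ Schemai, else bᵢⱼ.
Initial tableau (one row per fragment):
  row 1: a1 a2 a3 b14 a5
  row 2: b21 b22 a3 a4 a5
  row 3: a1 a2 b33 a4 a5
  row 4: a1 b42 a3 a4 b45
Rows 2 and 3 agree on C4; apply C4→C2, C3 and equate their C2, C3 entries.
Rows 2 and 4 agree on C4; apply C4→C2, C3 and equate their C2, C3 entries.
Rows 1 and 2 agree on C2; apply C2→C1 and equate their C1 entries.
Row 2 is now all distinguished symbols — the join is lossless.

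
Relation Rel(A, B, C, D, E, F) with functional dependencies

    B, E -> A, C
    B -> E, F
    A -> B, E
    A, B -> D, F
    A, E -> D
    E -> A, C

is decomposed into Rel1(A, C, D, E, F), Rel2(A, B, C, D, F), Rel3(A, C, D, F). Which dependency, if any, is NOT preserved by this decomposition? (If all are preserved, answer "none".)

B, E → A, C: restricted closure across fragments reaches A, C.
B → E, F: restricted closure across fragments reaches E, F.
A → B, E: restricted closure across fragments reaches B, E.
A, B → D, F lies within Rel2.
A, E → D lies within Rel1.
E → A, C lies within Rel1.
Every dependency is enforceable on the fragments, so the decomposition is dependency-preserving.

none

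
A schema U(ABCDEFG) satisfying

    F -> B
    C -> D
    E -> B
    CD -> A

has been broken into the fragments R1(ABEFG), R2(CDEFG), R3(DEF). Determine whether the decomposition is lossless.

Chase test. Columns are ABCDEFG; row i has aⱼ where attribute j ∈ Ri, else bᵢⱼ.
Initial tableau (one row per fragment):
  row 1: a1 a2 b13 b14 a5 a6 a7
  row 2: b21 b22 a3 a4 a5 a6 a7
  row 3: b31 b32 b33 a4 a5 a6 b37
Rows 1 and 2 agree on F; apply F→B and equate their B entries.
Rows 1 and 3 agree on F; apply F→B and equate their B entries.
No row becomes fully distinguished — the join is lossy.

No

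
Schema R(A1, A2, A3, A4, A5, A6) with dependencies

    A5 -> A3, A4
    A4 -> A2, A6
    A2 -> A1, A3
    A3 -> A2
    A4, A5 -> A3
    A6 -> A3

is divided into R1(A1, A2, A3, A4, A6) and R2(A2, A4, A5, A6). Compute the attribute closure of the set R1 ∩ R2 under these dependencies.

A1, A2, A3, A4, A6

R1 ∩ R2 = {A2, A4, A6}.
A2 → A1, A3 applies, adding A1, A3
Closure: {A1, A2, A3, A4, A6}.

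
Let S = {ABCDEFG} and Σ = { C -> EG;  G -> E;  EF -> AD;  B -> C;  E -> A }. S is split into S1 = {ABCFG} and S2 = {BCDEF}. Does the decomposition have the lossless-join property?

Common attributes: S1 ∩ S2 = {BCF}.
Closure of {BCF}: C → EG applies, adding EG; EF → AD applies, adding AD. So (BCF)⁺ = {ABCDEFG}.
This closure contains every attribute of S1, so S1 ∩ S2 → S1. The join is lossless.

Yes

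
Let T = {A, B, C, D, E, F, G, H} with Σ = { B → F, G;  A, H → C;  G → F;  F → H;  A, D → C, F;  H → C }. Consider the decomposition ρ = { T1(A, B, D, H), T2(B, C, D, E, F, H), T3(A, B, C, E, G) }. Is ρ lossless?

No

Chase test. Columns are A, B, C, D, E, F, G, H; row i has aⱼ where attribute j ∈ Ti, else bᵢⱼ.
Initial tableau (one row per fragment):
  row 1: a1 a2 b13 a4 b15 b16 b17 a8
  row 2: b21 a2 a3 a4 a5 a6 b27 a8
  row 3: a1 a2 a3 b34 a5 b36 a7 b38
Rows 1 and 2 agree on B; apply B→F, G and equate their F, G entries.
Rows 1 and 3 agree on B; apply B→F, G and equate their F, G entries.
Rows 1 and 3 agree on F; apply F→H and equate their H entries.
Rows 1 and 2 agree on H; apply H→C and equate their C entries.
No row becomes fully distinguished — the join is lossy.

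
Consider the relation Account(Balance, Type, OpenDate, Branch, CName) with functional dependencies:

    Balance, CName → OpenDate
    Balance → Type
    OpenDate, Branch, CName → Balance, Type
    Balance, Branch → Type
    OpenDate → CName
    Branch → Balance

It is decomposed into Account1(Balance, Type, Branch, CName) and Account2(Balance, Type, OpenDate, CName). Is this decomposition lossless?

Common attributes: Account1 ∩ Account2 = {Balance, Type, CName}.
Closure of {Balance, Type, CName}: Balance, CName → OpenDate applies, adding OpenDate. So (Balance, Type, CName)⁺ = {Balance, Type, OpenDate, CName}.
This closure contains every attribute of Account2, so Account1 ∩ Account2 → Account2. The join is lossless.

Yes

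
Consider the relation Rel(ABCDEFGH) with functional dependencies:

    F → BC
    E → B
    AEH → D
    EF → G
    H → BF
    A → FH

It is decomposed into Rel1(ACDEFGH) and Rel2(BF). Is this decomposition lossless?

Common attributes: Rel1 ∩ Rel2 = {F}.
Closure of {F}: F → BC applies, adding BC. So (F)⁺ = {BCF}.
This closure contains every attribute of Rel2, so Rel1 ∩ Rel2 → Rel2. The join is lossless.

Yes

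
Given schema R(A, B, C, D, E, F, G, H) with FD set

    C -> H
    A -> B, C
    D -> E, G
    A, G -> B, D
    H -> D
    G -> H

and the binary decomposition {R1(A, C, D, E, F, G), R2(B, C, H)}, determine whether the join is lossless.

No

Common attributes: R1 ∩ R2 = {C}.
Closure of {C}: C → H applies, adding H; H → D applies, adding D; D → E, G applies, adding E, G. So (C)⁺ = {C, D, E, G, H}.
The closure contains neither all of R1 = {A, C, D, E, F, G} nor all of R2 = {B, C, H}, so the common attributes are not a superkey of either fragment. The join is lossy.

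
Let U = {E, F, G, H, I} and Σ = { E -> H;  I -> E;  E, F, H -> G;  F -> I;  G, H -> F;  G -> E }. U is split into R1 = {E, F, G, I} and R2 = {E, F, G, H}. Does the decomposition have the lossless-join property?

Common attributes: R1 ∩ R2 = {E, F, G}.
Closure of {E, F, G}: E → H applies, adding H; F → I applies, adding I. So (E, F, G)⁺ = {E, F, G, H, I}.
This closure contains every attribute of R1, so R1 ∩ R2 → R1. The join is lossless.

Yes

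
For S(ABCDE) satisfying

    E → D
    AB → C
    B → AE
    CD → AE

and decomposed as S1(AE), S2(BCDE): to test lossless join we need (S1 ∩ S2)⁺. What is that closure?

DE

S1 ∩ S2 = {E}.
E → D applies, adding D
Closure: {DE}.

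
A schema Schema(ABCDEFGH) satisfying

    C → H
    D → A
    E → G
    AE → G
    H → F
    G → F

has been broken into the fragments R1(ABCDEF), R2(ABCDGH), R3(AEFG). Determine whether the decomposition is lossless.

Chase test. Columns are ABCDEFGH; row i has aⱼ where attribute j ∈ Ri, else bᵢⱼ.
Initial tableau (one row per fragment):
  row 1: a1 a2 a3 a4 a5 a6 b17 b18
  row 2: a1 a2 a3 a4 b25 b26 a7 a8
  row 3: a1 b32 b33 b34 a5 a6 a7 b38
Rows 1 and 2 agree on C; apply C→H and equate their H entries.
Rows 1 and 3 agree on E; apply E→G and equate their G entries.
Rows 1 and 2 agree on H; apply H→F and equate their F entries.
Row 1 is now all distinguished symbols — the join is lossless.

Yes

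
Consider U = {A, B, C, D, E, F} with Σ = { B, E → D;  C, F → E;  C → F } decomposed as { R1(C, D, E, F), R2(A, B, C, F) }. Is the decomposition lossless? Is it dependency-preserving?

Lossless test: (C, F)⁺ = {C, E, F}, which is a superkey of neither fragment — lossy.
Dependency preservation: the restricted closure of {B, E} across the fragments never reaches {D}, so B, E → D cannot be enforced without a join — not preserved.

lossy and not dependency-preserving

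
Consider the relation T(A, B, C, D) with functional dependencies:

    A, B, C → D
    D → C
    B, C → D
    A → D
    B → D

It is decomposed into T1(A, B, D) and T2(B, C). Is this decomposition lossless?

Common attributes: T1 ∩ T2 = {B}.
Closure of {B}: B → D applies, adding D; D → C applies, adding C. So (B)⁺ = {B, C, D}.
This closure contains every attribute of T2, so T1 ∩ T2 → T2. The join is lossless.

Yes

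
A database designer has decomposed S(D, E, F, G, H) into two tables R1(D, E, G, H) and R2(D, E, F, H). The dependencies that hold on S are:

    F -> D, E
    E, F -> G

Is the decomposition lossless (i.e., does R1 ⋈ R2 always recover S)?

No

Common attributes: R1 ∩ R2 = {D, E, H}.
No dependency enlarges {D, E, H}, so (D, E, H)⁺ = {D, E, H}.
The closure contains neither all of R1 = {D, E, G, H} nor all of R2 = {D, E, F, H}, so the common attributes are not a superkey of either fragment. The join is lossy.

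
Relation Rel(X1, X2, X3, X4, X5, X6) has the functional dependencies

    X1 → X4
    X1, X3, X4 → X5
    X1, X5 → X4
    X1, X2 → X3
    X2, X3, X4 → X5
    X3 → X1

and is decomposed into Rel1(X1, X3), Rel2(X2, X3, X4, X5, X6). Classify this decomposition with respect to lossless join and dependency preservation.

Lossless test: (X3)⁺ = {X1, X3, X4, X5}, which contains all of one fragment — lossless.
Dependency preservation: the restricted closure of {X1} across the fragments never reaches {X4}, so X1 → X4 cannot be enforced without a join — not preserved.

lossless but not dependency-preserving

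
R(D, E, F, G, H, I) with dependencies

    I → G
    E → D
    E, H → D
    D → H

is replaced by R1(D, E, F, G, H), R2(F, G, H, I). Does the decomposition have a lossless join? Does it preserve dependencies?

lossy but dependency-preserving

Lossless test: (F, G, H)⁺ = {F, G, H}, which is a superkey of neither fragment — lossy.
Dependency preservation: every FD's attributes lie within a single fragment, so each can be enforced locally — preserved.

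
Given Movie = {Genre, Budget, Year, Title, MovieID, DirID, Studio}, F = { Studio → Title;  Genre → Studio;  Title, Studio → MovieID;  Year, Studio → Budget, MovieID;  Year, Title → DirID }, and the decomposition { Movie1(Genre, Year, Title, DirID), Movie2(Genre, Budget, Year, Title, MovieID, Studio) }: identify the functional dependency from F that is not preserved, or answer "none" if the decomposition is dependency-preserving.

none

Studio → Title lies within Movie2.
Genre → Studio lies within Movie2.
Title, Studio → MovieID lies within Movie2.
Year, Studio → Budget, MovieID lies within Movie2.
Year, Title → DirID lies within Movie1.
Every dependency is enforceable on the fragments, so the decomposition is dependency-preserving.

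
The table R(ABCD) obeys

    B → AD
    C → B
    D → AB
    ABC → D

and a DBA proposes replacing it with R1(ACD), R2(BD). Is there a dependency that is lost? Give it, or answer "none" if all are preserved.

B → AD: restricted closure across fragments reaches AD.
C → B: restricted closure across fragments reaches B.
D → AB: restricted closure across fragments reaches AB.
ABC → D: restricted closure across fragments reaches D.
Every dependency is enforceable on the fragments, so the decomposition is dependency-preserving.

none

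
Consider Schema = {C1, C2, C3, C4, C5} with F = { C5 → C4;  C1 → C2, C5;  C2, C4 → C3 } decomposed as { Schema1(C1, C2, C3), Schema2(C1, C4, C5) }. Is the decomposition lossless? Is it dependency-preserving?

Lossless test: (C1)⁺ = {C1, C2, C3, C4, C5}, which contains all of one fragment — lossless.
Dependency preservation: the restricted closure of {C2, C4} across the fragments never reaches {C3}, so C2, C4 → C3 cannot be enforced without a join — not preserved.

lossless but not dependency-preserving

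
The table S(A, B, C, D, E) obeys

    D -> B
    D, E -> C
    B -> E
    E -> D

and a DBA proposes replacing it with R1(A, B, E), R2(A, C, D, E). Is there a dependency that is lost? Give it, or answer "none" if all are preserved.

none

D → B: restricted closure across fragments reaches B.
D, E → C lies within R2.
B → E lies within R1.
E → D lies within R2.
Every dependency is enforceable on the fragments, so the decomposition is dependency-preserving.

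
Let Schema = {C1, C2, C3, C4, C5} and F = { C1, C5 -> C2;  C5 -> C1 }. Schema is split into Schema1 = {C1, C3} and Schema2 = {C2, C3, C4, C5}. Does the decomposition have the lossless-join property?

No

Common attributes: Schema1 ∩ Schema2 = {C3}.
No dependency enlarges {C3}, so (C3)⁺ = {C3}.
The closure contains neither all of Schema1 = {C1, C3} nor all of Schema2 = {C2, C3, C4, C5}, so the common attributes are not a superkey of either fragment. The join is lossy.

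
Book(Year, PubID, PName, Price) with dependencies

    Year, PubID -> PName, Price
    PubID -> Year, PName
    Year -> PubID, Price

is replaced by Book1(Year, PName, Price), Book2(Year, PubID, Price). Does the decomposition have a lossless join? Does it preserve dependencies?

Lossless test: (Year, Price)⁺ = {Year, PubID, PName, Price}, which contains all of one fragment — lossless.
Dependency preservation: Year, PubID → PName, Price; PubID → Year, PName are not contained in any single fragment, but the restricted closure of each left-hand side across the fragments still reaches the right-hand side; the remaining FDs each lie inside some fragment. All dependencies are preserved.

lossless and dependency-preserving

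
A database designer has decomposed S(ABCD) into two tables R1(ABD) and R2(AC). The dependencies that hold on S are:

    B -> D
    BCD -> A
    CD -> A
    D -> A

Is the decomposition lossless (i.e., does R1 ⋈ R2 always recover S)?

Common attributes: R1 ∩ R2 = {A}.
No dependency enlarges {A}, so (A)⁺ = {A}.
The closure contains neither all of R1 = {ABD} nor all of R2 = {AC}, so the common attributes are not a superkey of either fragment. The join is lossy.

No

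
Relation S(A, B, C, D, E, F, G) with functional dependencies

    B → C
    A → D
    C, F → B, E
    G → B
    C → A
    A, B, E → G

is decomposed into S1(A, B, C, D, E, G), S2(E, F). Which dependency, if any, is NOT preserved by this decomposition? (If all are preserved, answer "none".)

C, F → B, E

Check C, F → B, E: no single fragment contains all of {B, C, E, F}, and the restricted closure of {C, F} across the fragments never reaches {B, E}.
B → C is preserved.
A → D is preserved.
G → B is preserved.
C → A is preserved.
A, B, E → G is preserved.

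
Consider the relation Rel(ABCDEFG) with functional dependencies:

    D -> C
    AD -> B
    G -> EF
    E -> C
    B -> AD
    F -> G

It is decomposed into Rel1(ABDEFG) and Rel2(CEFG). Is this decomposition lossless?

Common attributes: Rel1 ∩ Rel2 = {EFG}.
Closure of {EFG}: E → C applies, adding C. So (EFG)⁺ = {CEFG}.
This closure contains every attribute of Rel2, so Rel1 ∩ Rel2 → Rel2. The join is lossless.

Yes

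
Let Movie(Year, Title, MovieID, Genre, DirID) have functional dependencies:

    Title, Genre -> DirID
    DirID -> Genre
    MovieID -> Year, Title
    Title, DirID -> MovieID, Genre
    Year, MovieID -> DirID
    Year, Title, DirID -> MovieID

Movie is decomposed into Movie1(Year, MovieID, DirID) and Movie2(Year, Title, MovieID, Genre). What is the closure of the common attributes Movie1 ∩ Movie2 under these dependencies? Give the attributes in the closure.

Year, Title, MovieID, Genre, DirID

Movie1 ∩ Movie2 = {Year, MovieID}.
MovieID → Year, Title applies, adding Title
Year, MovieID → DirID applies, adding DirID
DirID → Genre applies, adding Genre
Closure: {Year, Title, MovieID, Genre, DirID}.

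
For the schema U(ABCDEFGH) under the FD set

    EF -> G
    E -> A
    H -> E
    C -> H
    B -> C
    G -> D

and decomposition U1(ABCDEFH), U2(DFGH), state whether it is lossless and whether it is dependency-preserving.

lossless but not dependency-preserving

Lossless test: (DFH)⁺ = {ADEFGH}, which contains all of one fragment — lossless.
Dependency preservation: the restricted closure of {EF} across the fragments never reaches {G}, so EF → G cannot be enforced without a join — not preserved.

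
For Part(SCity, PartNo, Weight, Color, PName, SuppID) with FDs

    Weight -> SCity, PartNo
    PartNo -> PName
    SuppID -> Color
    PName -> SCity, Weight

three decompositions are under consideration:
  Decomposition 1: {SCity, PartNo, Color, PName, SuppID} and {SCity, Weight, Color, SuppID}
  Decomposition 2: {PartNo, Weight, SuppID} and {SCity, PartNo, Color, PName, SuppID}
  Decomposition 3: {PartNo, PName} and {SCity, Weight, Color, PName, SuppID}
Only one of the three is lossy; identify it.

Decomposition 1: common = {SCity, Color, SuppID}, closure = {SCity, Color, SuppID} → lossy.
Decomposition 2: common = {PartNo, SuppID}, closure = {SCity, PartNo, Weight, Color, PName, SuppID} → lossless.
Decomposition 3: common = {PName}, closure = {SCity, PartNo, Weight, PName} → lossless.

Decomposition 1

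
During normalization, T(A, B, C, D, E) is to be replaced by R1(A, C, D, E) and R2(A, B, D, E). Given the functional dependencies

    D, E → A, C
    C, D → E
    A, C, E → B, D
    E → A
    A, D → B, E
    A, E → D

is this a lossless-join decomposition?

Yes

Common attributes: R1 ∩ R2 = {A, D, E}.
Closure of {A, D, E}: D, E → A, C applies, adding C; A, C, E → B, D applies, adding B. So (A, D, E)⁺ = {A, B, C, D, E}.
This closure contains every attribute of R1, so R1 ∩ R2 → R1. The join is lossless.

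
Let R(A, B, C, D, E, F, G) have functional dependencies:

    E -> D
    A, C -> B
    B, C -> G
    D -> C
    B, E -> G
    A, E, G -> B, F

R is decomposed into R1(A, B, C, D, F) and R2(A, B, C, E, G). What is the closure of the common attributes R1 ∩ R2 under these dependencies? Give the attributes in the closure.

R1 ∩ R2 = {A, B, C}.
B, C → G applies, adding G
Closure: {A, B, C, G}.

A, B, C, G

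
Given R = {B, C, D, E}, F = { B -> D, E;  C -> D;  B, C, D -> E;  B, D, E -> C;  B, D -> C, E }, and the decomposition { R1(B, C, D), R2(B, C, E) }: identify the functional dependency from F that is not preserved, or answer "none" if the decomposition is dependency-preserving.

none

B → D, E: restricted closure across fragments reaches D, E.
C → D lies within R1.
B, C, D → E: restricted closure across fragments reaches E.
B, D, E → C: restricted closure across fragments reaches C.
B, D → C, E: restricted closure across fragments reaches C, E.
Every dependency is enforceable on the fragments, so the decomposition is dependency-preserving.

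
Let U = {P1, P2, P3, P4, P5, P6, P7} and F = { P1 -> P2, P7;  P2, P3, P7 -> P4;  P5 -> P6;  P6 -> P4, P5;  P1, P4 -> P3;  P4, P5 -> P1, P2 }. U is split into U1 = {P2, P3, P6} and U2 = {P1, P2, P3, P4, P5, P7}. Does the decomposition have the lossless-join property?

Common attributes: U1 ∩ U2 = {P2, P3}.
No dependency enlarges {P2, P3}, so (P2, P3)⁺ = {P2, P3}.
The closure contains neither all of U1 = {P2, P3, P6} nor all of U2 = {P1, P2, P3, P4, P5, P7}, so the common attributes are not a superkey of either fragment. The join is lossy.

No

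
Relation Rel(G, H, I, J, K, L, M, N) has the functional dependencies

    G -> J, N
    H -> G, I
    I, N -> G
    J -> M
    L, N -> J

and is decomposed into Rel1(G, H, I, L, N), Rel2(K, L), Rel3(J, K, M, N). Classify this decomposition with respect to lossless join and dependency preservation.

lossy and not dependency-preserving

Lossless test (chase): applying each FD to every pair of rows produces no changes in the tableau, so no row becomes fully distinguished — the join is lossy.
Dependency preservation: the restricted closure of {G} across the fragments never reaches {J, N}, so G → J, N cannot be enforced without a join — not preserved.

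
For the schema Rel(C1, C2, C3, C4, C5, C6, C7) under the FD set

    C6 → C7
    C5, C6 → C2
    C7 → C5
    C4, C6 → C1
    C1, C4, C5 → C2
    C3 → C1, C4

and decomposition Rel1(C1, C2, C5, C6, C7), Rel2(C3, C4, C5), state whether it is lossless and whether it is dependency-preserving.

lossy and not dependency-preserving

Lossless test: (C5)⁺ = {C5}, which is a superkey of neither fragment — lossy.
Dependency preservation: the restricted closure of {C4, C6} across the fragments never reaches {C1}, so C4, C6 → C1 cannot be enforced without a join — not preserved.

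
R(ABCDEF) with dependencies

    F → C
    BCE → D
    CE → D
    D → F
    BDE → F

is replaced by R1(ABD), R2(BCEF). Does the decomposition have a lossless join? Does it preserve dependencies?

Lossless test: (B)⁺ = {B}, which is a superkey of neither fragment — lossy.
Dependency preservation: the restricted closure of {BCE} across the fragments never reaches {D}, so BCE → D cannot be enforced without a join — not preserved.

lossy and not dependency-preserving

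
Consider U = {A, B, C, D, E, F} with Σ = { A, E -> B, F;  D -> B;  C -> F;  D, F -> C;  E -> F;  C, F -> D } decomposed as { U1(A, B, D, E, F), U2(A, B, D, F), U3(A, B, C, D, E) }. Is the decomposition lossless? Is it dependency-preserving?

lossless but not dependency-preserving

Lossless test (chase): Rows 1 and 3 agree on A, E; apply A, E→B, F and equate their B, F entries. Rows 1 and 2 agree on D, F; apply D, F→C and equate their C entries. Rows 1 and 3 agree on D, F; apply D, F→C and equate their C entries. Row 1 is now all distinguished symbols — the join is lossless.
Dependency preservation: the restricted closure of {C} across the fragments never reaches {F}, so C → F cannot be enforced without a join — not preserved.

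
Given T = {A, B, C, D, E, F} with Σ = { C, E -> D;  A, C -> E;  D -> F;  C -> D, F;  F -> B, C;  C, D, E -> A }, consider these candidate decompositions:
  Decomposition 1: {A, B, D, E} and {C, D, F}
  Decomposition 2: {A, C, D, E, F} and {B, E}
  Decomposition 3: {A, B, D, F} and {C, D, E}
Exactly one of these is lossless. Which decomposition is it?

Decomposition 1

Decomposition 1: common = {D}, closure = {B, C, D, F} → lossless.
Decomposition 2: common = {E}, closure = {E} → lossy.
Decomposition 3: common = {D}, closure = {B, C, D, F} → lossy.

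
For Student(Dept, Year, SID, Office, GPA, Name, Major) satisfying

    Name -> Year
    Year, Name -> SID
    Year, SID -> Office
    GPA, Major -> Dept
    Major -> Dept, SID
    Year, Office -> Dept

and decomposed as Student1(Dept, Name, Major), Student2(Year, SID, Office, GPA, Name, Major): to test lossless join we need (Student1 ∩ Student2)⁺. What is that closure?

Dept, Year, SID, Office, Name, Major

Student1 ∩ Student2 = {Name, Major}.
Name → Year applies, adding Year
Year, Name → SID applies, adding SID
Year, SID → Office applies, adding Office
Major → Dept, SID applies, adding Dept
Closure: {Dept, Year, SID, Office, Name, Major}.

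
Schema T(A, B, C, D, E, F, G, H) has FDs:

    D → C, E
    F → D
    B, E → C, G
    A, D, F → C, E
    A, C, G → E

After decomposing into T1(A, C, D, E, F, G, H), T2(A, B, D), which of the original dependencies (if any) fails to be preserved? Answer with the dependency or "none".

B, E → C, G

Check B, E → C, G: no single fragment contains all of {B, C, E, G}, and the restricted closure of {B, E} across the fragments never reaches {C, G}.
D → C, E is preserved.
F → D is preserved.
A, D, F → C, E is preserved.
A, C, G → E is preserved.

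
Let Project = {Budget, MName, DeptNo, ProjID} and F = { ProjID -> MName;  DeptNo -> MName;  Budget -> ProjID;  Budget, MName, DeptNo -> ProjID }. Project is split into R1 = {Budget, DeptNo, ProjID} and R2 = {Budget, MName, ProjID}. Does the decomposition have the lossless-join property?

Common attributes: R1 ∩ R2 = {Budget, ProjID}.
Closure of {Budget, ProjID}: ProjID → MName applies, adding MName. So (Budget, ProjID)⁺ = {Budget, MName, ProjID}.
This closure contains every attribute of R2, so R1 ∩ R2 → R2. The join is lossless.

Yes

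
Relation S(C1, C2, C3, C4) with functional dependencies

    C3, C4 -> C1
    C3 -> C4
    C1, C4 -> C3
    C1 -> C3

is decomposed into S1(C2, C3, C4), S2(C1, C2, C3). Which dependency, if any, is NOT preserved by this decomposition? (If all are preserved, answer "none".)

none

C3, C4 → C1: restricted closure across fragments reaches C1.
C3 → C4 lies within S1.
C1, C4 → C3: restricted closure across fragments reaches C3.
C1 → C3 lies within S2.
Every dependency is enforceable on the fragments, so the decomposition is dependency-preserving.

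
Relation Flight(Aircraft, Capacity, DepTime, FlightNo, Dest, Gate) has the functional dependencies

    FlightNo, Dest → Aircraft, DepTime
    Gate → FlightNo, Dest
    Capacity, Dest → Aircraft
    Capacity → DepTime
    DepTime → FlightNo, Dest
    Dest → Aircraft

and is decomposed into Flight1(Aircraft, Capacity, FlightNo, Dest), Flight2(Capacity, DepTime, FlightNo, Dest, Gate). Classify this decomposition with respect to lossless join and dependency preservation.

Lossless test: (Capacity, FlightNo, Dest)⁺ = {Aircraft, Capacity, DepTime, FlightNo, Dest}, which contains all of one fragment — lossless.
Dependency preservation: FlightNo, Dest → Aircraft, DepTime is not contained in any single fragment, but the restricted closure of its left-hand side across the fragments still reaches the right-hand side; the remaining FDs each lie inside some fragment. All dependencies are preserved.

lossless and dependency-preserving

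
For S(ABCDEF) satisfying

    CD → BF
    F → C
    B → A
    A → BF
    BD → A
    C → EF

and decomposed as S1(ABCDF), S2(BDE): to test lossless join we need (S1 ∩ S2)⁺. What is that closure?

ABCDEF

S1 ∩ S2 = {BD}.
B → A applies, adding A
A → BF applies, adding F
F → C applies, adding C
C → EF applies, adding E
Closure: {ABCDEF}.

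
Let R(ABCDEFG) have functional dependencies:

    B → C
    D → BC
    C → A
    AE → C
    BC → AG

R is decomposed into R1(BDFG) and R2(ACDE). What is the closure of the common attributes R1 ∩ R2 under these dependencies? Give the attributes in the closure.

ABCDG

R1 ∩ R2 = {D}.
D → BC applies, adding BC
C → A applies, adding A
BC → AG applies, adding G
Closure: {ABCDG}.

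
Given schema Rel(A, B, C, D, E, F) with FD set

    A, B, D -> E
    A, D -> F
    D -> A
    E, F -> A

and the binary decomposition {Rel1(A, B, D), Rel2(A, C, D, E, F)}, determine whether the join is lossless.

No

Common attributes: Rel1 ∩ Rel2 = {A, D}.
Closure of {A, D}: A, D → F applies, adding F. So (A, D)⁺ = {A, D, F}.
The closure contains neither all of Rel1 = {A, B, D} nor all of Rel2 = {A, C, D, E, F}, so the common attributes are not a superkey of either fragment. The join is lossy.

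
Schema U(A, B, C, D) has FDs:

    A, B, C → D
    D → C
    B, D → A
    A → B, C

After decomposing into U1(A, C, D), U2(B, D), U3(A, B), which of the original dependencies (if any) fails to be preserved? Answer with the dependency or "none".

Check B, D → A: no single fragment contains all of {A, B, D}, and the restricted closure of {B, D} across the fragments never reaches {A}.
A, B, C → D is preserved.
D → C is preserved.
A → B, C is preserved.

B, D → A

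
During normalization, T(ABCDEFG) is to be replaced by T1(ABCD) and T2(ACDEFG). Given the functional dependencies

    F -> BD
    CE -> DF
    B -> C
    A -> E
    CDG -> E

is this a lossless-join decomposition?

Common attributes: T1 ∩ T2 = {ACD}.
Closure of {ACD}: A → E applies, adding E; CE → DF applies, adding F; F → BD applies, adding B. So (ACD)⁺ = {ABCDEF}.
This closure contains every attribute of T1, so T1 ∩ T2 → T1. The join is lossless.

Yes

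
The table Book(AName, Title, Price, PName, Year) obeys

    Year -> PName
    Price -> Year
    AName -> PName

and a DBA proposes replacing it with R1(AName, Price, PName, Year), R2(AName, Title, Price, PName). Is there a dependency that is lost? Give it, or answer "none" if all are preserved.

Year → PName lies within R1.
Price → Year lies within R1.
AName → PName lies within R1.
Every dependency is enforceable on the fragments, so the decomposition is dependency-preserving.

none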